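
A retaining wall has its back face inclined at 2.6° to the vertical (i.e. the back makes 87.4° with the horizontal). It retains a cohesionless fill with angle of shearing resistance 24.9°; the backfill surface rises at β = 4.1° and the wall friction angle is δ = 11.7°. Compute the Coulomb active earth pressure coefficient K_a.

0.411

K_a = sin²(α+φ) / [sin²α · sin(α−δ) · (1 + √{sin(φ+δ)sin(φ−β) / (sin(α−δ)sin(α+β))})²].
With α = 87.4°, φ = 24.9°, δ = 11.7°, β = 4.1°: K_a = 0.4110.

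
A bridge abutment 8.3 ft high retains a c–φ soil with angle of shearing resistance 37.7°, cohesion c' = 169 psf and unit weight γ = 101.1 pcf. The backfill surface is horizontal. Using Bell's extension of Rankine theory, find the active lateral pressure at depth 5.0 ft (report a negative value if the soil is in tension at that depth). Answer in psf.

K_a = (1 − sin φ)/(1 + sin φ) = 0.2411.
σ_a = K_a γ z − 2c√K_a = 0.2411×101.1×5.0 − 2×169×0.4910 = -44.10 psf.

-44.1 psf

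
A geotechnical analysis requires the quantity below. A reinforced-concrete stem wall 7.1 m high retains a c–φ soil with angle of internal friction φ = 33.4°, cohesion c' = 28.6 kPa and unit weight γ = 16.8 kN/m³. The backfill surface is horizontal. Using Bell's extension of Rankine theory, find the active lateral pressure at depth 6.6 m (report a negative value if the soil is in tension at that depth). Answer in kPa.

1.35 kPa

K_a = (1 − sin φ)/(1 + sin φ) = 0.2899.
σ_a = K_a γ z − 2c√K_a = 0.2899×16.8×6.6 − 2×28.6×0.5384 = 1.348 kPa.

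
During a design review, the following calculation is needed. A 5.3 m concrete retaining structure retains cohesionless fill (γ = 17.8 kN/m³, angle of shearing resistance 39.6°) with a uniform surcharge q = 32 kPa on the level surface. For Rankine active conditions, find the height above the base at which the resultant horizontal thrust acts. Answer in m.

2.12 m

K_a = 0.2214.
Triangular part P₁ = ½K_aγH² = 55.36 at H/3 = 1.767 m; rectangular part P₂ = K_a q H = 37.55 at H/2 = 2.650 m.
ȳ = (P₁·1.767 + P₂·2.650)/(P₁+P₂) = 2.124 m.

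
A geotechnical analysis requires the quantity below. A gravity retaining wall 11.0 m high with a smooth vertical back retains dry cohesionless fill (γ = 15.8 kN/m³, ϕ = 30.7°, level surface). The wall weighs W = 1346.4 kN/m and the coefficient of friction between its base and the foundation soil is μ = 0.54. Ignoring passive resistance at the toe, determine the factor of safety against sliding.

2.35

K_a = tan²(45° − 30.7°/2) = 0.3240.
P_a = ½K_aγH² = 0.5×0.3240×15.8×11.0² = 309.7 kN/m, acting at H/3 = 3.667 m above the base.
FS_sliding = μW / P_a = 0.54×1346.4 / 309.7 = 2.347.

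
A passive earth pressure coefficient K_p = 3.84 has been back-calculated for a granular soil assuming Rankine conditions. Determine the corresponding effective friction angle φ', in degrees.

35.9°

K_p = (1+sin φ)/(1−sin φ) ⇒ sin φ = (K_p − 1)/(K_p + 1) = 0.5868.
φ = arcsin(0.5868) = 35.93°.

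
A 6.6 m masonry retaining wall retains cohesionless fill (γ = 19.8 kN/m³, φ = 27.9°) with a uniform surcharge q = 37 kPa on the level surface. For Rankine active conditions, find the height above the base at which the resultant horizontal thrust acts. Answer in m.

2.60 m

K_a = 0.3625.
Triangular part P₁ = ½K_aγH² = 156.3 at H/3 = 2.200 m; rectangular part P₂ = K_a q H = 88.51 at H/2 = 3.300 m.
ȳ = (P₁·2.200 + P₂·3.300)/(P₁+P₂) = 2.598 m.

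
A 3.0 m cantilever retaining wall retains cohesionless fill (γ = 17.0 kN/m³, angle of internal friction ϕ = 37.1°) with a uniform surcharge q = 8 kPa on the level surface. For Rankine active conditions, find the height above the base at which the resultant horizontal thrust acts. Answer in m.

K_a = 0.2475.
Triangular part P₁ = ½K_aγH² = 18.93 at H/3 = 1.000 m; rectangular part P₂ = K_a q H = 5.940 at H/2 = 1.500 m.
ȳ = (P₁·1.000 + P₂·1.500)/(P₁+P₂) = 1.119 m.

1.12 m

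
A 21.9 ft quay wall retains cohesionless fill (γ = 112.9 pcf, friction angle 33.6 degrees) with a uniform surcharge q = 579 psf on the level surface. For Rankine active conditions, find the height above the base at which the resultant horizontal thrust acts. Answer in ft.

8.46 ft

K_a = 0.2875.
Triangular part P₁ = ½K_aγH² = 7784 at H/3 = 7.300 ft; rectangular part P₂ = K_a q H = 3646 at H/2 = 10.95 ft.
ȳ = (P₁·7.300 + P₂·10.95)/(P₁+P₂) = 8.464 ft.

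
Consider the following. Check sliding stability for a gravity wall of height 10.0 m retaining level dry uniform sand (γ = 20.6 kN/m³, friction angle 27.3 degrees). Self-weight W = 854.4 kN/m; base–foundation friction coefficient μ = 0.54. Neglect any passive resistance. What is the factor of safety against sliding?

K_a = tan²(45° − 27.3°/2) = 0.3711.
P_a = ½K_aγH² = 0.5×0.3711×20.6×10.0² = 382.3 kN/m, acting at H/3 = 3.333 m above the base.
FS_sliding = μW / P_a = 0.54×854.4 / 382.3 = 1.207.

1.21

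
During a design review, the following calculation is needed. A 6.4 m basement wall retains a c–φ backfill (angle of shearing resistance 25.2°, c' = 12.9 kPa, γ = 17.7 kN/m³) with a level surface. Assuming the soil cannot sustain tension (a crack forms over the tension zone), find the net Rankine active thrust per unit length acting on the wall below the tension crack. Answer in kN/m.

K_a = 0.4027; √K_a = 0.6346.
Tension-crack depth z_c = 2c/(γ√K_a) = 2×12.9/(17.7×0.6346) = 2.297 m.
σ_a at base = K_a γ H − 2c√K_a = 0.4027×17.7×6.4 − 2×12.9×0.6346 = 29.25 kPa.
P_a = ½ × 29.25 × (H − z_c) = 0.5×29.25×4.103 = 60.01 kN/m.

60.0 kN/m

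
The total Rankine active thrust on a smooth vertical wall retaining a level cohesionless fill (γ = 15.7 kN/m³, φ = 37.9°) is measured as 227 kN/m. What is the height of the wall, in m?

K_a = 0.2389. P_a = ½ K_a γ H² ⇒ H = √(2P_a/(K_a γ)).
H = √(2×227/(0.2389×15.7)) = 11.00 m.

11.0 m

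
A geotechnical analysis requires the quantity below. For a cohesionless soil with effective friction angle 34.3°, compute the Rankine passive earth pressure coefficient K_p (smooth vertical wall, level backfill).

3.58

K_p = (1 + sin φ)/(1 − sin φ) = tan²(45° + 34.3°/2) = 3.582.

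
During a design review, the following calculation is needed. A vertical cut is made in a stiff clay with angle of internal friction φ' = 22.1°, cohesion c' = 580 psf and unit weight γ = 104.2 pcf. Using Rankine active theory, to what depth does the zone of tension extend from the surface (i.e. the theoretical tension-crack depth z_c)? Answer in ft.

16.5 ft

K_a = tan²(45° − 22.1°/2) = 0.4533; √K_a = 0.6732.
The active pressure is zero where K_a γ z = 2c√K_a, so z_c = 2c/(γ√K_a) = 2×580/(104.2×0.6732) = 16.54 ft.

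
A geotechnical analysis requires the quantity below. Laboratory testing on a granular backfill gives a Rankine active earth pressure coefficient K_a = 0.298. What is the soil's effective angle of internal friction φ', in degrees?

32.7°

K_a = tan²(45° − φ/2) ⇒ 45° − φ/2 = arctan(√0.298) = 28.63°.
φ = 2(45° − 28.63°) = 32.74°.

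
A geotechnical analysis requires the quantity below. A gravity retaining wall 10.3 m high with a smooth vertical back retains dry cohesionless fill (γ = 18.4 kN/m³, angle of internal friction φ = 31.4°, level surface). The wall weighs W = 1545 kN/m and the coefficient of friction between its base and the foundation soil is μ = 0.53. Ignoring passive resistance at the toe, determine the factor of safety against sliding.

K_a = tan²(45° − 31.4°/2) = 0.3149.
P_a = ½K_aγH² = 0.5×0.3149×18.4×10.3² = 307.4 kN/m, acting at H/3 = 3.433 m above the base.
FS_sliding = μW / P_a = 0.53×1545 / 307.4 = 2.664.

2.66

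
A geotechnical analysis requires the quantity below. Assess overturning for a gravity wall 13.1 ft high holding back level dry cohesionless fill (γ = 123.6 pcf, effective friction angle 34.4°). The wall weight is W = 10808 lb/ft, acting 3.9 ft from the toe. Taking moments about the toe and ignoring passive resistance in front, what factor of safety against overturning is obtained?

3.27

K_a = tan²(45° − 34.4°/2) = 0.2780.
P_a = ½K_aγH² = 0.5×0.2780×123.6×13.1² = 2948 lb/ft, acting at H/3 = 4.367 ft above the base.
Overturning moment M_o = P_a × H/3 = 2948 × 4.367 = 12870.
Resisting moment M_r = W × 3.9 = 10808 × 3.9 = 42150.
FS_overturning = M_r/M_o = 42150/12870 = 3.274.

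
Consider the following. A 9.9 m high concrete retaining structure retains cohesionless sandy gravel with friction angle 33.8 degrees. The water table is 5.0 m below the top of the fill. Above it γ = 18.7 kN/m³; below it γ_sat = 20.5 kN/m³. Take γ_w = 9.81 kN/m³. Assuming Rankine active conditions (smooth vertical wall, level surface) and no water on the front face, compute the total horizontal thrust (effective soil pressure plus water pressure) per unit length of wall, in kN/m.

352 kN/m

K_a = tan²(45° − φ/2) = 0.2851.
γ' = 20.5 − 9.81 = 10.69 kN/m³. Depth below WT = 4.9 m.
σ'_h at WT = K_a γ d_w = 26.66 kPa; at base = 26.66 + K_a γ' × 4.9 = 41.59 kPa.
P₁ (0–5.0 m) = ½×26.66×5.0 = 66.64. P₂ (5.0–9.9 m) = ½(26.66+41.59)×4.9 = 167.2.
P_w = ½ γ_w h₂² = 0.5×9.81×4.9² = 117.8. Total = 66.64+167.2+117.8 = 351.6 kN/m.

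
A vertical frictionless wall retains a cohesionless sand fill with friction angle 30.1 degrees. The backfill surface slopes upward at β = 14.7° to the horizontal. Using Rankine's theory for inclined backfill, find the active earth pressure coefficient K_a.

K_a = cos β · (cos β − √(cos²β − cos²φ)) / (cos β + √(cos²β − cos²φ)).
cos β = 0.9673, cos φ = 0.8652, √(cos²β − cos²φ) = 0.4326.
K_a = 0.9673 × (0.9673 − 0.4326)/(0.9673 + 0.4326) = 0.3695.

0.369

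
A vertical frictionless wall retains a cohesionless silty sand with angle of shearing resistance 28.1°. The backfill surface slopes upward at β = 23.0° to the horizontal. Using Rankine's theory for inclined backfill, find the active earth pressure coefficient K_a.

K_a = cos β · (cos β − √(cos²β − cos²φ)) / (cos β + √(cos²β − cos²φ)).
cos β = 0.9205, cos φ = 0.8821, √(cos²β − cos²φ) = 0.2630.
K_a = 0.9205 × (0.9205 − 0.2630)/(0.9205 + 0.2630) = 0.5114.

0.511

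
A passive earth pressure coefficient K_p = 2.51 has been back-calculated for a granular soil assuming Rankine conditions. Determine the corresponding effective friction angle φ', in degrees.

K_p = (1+sin φ)/(1−sin φ) ⇒ sin φ = (K_p − 1)/(K_p + 1) = 0.4302.
φ = arcsin(0.4302) = 25.48°.

25.5°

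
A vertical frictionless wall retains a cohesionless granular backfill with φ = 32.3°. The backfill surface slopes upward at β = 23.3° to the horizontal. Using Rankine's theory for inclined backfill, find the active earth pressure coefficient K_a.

K_a = cos β · (cos β − √(cos²β − cos²φ)) / (cos β + √(cos²β − cos²φ)).
cos β = 0.9184, cos φ = 0.8453, √(cos²β − cos²φ) = 0.3593.
K_a = 0.9184 × (0.9184 − 0.3593)/(0.9184 + 0.3593) = 0.4019.

0.402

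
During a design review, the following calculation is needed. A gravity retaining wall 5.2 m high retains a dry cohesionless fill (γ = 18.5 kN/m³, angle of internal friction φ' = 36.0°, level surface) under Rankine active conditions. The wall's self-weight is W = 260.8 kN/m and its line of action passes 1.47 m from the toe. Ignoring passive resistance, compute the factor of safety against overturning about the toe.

3.41

K_a = tan²(45° − 36.0°/2) = 0.2596.
P_a = ½K_aγH² = 0.5×0.2596×18.5×5.2² = 64.94 kN/m, acting at H/3 = 1.733 m above the base.
Overturning moment M_o = P_a × H/3 = 64.94 × 1.733 = 112.6.
Resisting moment M_r = W × 1.47 = 260.8 × 1.47 = 383.4.
FS_overturning = M_r/M_o = 383.4/112.6 = 3.406.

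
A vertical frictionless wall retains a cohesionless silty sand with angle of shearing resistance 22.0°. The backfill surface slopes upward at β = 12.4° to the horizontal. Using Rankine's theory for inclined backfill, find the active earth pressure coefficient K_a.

K_a = cos β · (cos β − √(cos²β − cos²φ)) / (cos β + √(cos²β − cos²φ)).
cos β = 0.9767, cos φ = 0.9272, √(cos²β − cos²φ) = 0.3070.
K_a = 0.9767 × (0.9767 − 0.3070)/(0.9767 + 0.3070) = 0.5096.

0.510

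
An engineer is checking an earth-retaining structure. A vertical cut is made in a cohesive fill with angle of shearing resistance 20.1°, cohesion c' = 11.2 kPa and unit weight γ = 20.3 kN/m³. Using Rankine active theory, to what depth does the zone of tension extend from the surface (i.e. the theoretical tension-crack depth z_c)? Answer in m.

1.58 m

K_a = tan²(45° − 20.1°/2) = 0.4885; √K_a = 0.6989.
The active pressure is zero where K_a γ z = 2c√K_a, so z_c = 2c/(γ√K_a) = 2×11.2/(20.3×0.6989) = 1.579 m.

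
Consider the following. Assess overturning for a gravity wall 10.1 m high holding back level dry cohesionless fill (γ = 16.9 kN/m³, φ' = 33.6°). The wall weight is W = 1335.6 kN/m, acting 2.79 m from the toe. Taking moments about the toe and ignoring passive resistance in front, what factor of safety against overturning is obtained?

4.47

K_a = tan²(45° − 33.6°/2) = 0.2875.
P_a = ½K_aγH² = 0.5×0.2875×16.9×10.1² = 247.8 kN/m, acting at H/3 = 3.367 m above the base.
Overturning moment M_o = P_a × H/3 = 247.8 × 3.367 = 834.3.
Resisting moment M_r = W × 2.79 = 1335.6 × 2.79 = 3726.
FS_overturning = M_r/M_o = 3726/834.3 = 4.466.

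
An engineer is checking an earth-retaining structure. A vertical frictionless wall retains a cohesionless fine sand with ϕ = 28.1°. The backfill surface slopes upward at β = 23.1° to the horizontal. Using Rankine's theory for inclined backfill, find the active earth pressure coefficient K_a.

K_a = cos β · (cos β − √(cos²β − cos²φ)) / (cos β + √(cos²β − cos²φ)).
cos β = 0.9198, cos φ = 0.8821, √(cos²β − cos²φ) = 0.2606.
K_a = 0.9198 × (0.9198 − 0.2606)/(0.9198 + 0.2606) = 0.5137.

0.514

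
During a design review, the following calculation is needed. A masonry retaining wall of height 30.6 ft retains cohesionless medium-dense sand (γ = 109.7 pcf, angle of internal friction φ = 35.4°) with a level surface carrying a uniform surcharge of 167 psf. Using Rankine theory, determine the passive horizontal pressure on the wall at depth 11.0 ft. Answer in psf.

5160 psf

K_p = (1 + sin φ)/(1 − sin φ) = 3.754.
σ_v = γz + q = 109.7 × 11.0 + 167 = 1374 psf.
σ_h = K_p σ_v = 3.754 × 1374 = 5157 psf.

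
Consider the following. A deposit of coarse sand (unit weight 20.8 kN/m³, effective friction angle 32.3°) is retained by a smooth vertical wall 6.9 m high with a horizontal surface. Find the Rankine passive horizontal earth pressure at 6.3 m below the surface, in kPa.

432 kPa

K_p = (1 + sin φ)/(1 − sin φ) = 3.295.
σ_h = K_p γ z = 3.295 × 20.8 × 6.3 = 431.8 kPa.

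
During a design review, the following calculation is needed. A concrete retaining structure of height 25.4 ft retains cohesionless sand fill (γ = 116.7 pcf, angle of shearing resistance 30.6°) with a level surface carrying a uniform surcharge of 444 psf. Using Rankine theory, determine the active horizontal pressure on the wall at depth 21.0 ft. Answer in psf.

K_a = (1 − sin φ)/(1 + sin φ) = 0.3253.
σ_v = γz + q = 116.7 × 21.0 + 444 = 2895 psf.
σ_h = K_a σ_v = 0.3253 × 2895 = 941.8 psf.

942 psf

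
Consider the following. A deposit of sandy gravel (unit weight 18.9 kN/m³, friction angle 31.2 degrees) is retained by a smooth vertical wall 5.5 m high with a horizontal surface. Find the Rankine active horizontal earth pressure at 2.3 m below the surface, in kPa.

K_a = (1 − sin φ)/(1 + sin φ) = 0.3175.
σ_h = K_a γ z = 0.3175 × 18.9 × 2.3 = 13.80 kPa.

13.8 kPa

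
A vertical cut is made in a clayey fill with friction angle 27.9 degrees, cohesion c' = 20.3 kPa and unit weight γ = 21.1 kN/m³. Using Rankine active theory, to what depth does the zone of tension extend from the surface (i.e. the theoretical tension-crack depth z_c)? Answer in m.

3.20 m

K_a = tan²(45° − 27.9°/2) = 0.3625; √K_a = 0.6020.
The active pressure is zero where K_a γ z = 2c√K_a, so z_c = 2c/(γ√K_a) = 2×20.3/(21.1×0.6020) = 3.196 m.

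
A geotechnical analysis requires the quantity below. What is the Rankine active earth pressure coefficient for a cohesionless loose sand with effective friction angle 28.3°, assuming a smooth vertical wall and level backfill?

K_a = tan²(45° − φ/2) = tan²(30.85°) = 0.3568.

0.357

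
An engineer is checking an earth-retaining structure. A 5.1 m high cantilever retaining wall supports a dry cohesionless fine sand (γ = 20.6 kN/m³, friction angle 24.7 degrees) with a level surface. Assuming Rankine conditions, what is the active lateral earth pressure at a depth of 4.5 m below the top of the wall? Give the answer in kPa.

38.1 kPa

K_a = (1 − sin φ)/(1 + sin φ) = 0.4106.
σ_h = K_a γ z = 0.4106 × 20.6 × 4.5 = 38.06 kPa.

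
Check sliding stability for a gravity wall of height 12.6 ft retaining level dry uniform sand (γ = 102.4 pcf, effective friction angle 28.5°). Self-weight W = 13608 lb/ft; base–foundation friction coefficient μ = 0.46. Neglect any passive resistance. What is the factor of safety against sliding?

K_a = tan²(45° − 28.5°/2) = 0.3540.
P_a = ½K_aγH² = 0.5×0.3540×102.4×12.6² = 2877 lb/ft, acting at H/3 = 4.200 ft above the base.
FS_sliding = μW / P_a = 0.46×13608 / 2877 = 2.176.

2.18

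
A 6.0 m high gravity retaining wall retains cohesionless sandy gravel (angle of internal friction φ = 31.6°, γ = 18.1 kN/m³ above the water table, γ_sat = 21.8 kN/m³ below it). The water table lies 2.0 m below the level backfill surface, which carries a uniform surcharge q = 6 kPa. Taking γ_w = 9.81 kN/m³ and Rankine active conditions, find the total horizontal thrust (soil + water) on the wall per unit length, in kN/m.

176 kN/m

K_a = tan²(45° − φ/2) = 0.3123.
γ' = 21.8 − 9.81 = 11.99 kN/m³. h₂ = H − d_w = 4.0 m.
σ'_h: at surface K_a·q = 1.874; at WT K_a(q+γd_w) = 13.18; at base K_a(q+γd_w+γ'h₂) = 28.16 kPa.
P₁ = ½(1.874+13.18)×2.0 = 15.06; P₂ = ½(13.18+28.16)×4.0 = 82.68; P_w = ½γ_w h₂² = 78.48.
Total = 15.06+82.68+78.48 = 176.2 kN/m.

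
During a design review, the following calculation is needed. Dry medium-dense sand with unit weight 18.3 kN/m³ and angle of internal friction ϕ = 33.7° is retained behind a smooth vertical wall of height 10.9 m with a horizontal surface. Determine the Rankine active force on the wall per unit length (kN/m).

K_a = tan²(45° − φ/2) = 0.2863.
P_a = ½ K_a γ H² = 0.5 × 0.2863 × 18.3 × 10.9² = 311.2 kN/m.

311 kN/m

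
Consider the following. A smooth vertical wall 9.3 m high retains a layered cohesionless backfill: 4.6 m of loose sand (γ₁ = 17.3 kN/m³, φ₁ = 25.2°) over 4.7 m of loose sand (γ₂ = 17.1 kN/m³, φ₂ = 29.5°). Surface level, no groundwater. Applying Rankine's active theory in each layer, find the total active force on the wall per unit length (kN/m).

265 kN/m

K_a1 = tan²(45°−25.2°/2) = 0.4027; K_a2 = tan²(45°−29.5°/2) = 0.3401.
Layer 1: σ at base = K_a1 γ₁ h₁ = 32.05 kPa; P₁ = ½×32.05×4.6 = 73.72.
Layer 2: σ_v at top = γ₁h₁ = 79.58; σ_h top = K_a2×79.58 = 27.07; σ_h base = K_a2×(79.58+17.1×4.7) = 54.40.
P₂ = ½(27.07+54.40)×4.7 = 191.4. Total P_a = 73.72+191.4 = 265.2 kN/m.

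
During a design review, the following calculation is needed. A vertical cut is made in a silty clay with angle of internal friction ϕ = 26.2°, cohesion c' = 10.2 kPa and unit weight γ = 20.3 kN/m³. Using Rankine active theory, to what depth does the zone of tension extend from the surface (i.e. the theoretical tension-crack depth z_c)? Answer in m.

K_a = tan²(45° − 26.2°/2) = 0.3874; √K_a = 0.6224.
The active pressure is zero where K_a γ z = 2c√K_a, so z_c = 2c/(γ√K_a) = 2×10.2/(20.3×0.6224) = 1.614 m.

1.61 m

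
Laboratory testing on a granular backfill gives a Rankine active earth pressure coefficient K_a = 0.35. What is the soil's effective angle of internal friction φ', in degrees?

28.8°

K_a = tan²(45° − φ/2) ⇒ 45° − φ/2 = arctan(√0.35) = 30.61°.
φ = 2(45° − 30.61°) = 28.78°.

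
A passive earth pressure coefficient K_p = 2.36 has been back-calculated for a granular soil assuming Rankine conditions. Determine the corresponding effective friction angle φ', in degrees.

K_p = (1+sin φ)/(1−sin φ) ⇒ sin φ = (K_p − 1)/(K_p + 1) = 0.4048.
φ = arcsin(0.4048) = 23.88°.

23.9°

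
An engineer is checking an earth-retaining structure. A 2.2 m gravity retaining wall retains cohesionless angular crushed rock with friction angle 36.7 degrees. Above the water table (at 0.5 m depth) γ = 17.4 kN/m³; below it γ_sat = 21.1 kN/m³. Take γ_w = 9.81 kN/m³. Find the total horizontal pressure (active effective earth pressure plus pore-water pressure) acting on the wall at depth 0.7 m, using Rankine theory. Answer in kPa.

4.72 kPa

K_a = (1 − sin φ)/(1 + sin φ) = 0.2519.
γ' = 21.1 − 9.81 = 11.29 kN/m³.
Effective vertical stress at 0.7 m: σ'_v = 17.4×0.5 + 11.29×0.200 = 10.96 kPa.
σ'_h = K_a σ'_v = 0.2519 × 10.96 = 2.760 kPa; u = γ_w × 0.200 = 1.962 kPa.
Total σ_h = 2.760 + 1.962 = 4.722 kPa.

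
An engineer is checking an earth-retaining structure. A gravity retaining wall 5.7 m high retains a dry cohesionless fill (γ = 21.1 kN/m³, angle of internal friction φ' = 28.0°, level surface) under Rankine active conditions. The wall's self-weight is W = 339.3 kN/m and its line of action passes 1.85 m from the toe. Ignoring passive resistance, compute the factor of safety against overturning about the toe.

K_a = tan²(45° − 28.0°/2) = 0.3610.
P_a = ½K_aγH² = 0.5×0.3610×21.1×5.7² = 123.8 kN/m, acting at H/3 = 1.900 m above the base.
Overturning moment M_o = P_a × H/3 = 123.8 × 1.900 = 235.1.
Resisting moment M_r = W × 1.85 = 339.3 × 1.85 = 627.7.
FS_overturning = M_r/M_o = 627.7/235.1 = 2.670.

2.67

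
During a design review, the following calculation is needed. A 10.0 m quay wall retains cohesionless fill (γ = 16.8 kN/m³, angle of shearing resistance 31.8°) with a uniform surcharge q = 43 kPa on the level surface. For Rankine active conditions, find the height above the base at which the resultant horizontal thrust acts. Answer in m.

K_a = 0.3098.
Triangular part P₁ = ½K_aγH² = 260.2 at H/3 = 3.333 m; rectangular part P₂ = K_a q H = 133.2 at H/2 = 5.000 m.
ȳ = (P₁·3.333 + P₂·5.000)/(P₁+P₂) = 3.898 m.

3.90 m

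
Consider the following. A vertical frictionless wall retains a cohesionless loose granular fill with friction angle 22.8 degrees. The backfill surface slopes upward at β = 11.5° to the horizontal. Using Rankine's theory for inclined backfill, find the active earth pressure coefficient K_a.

0.484

K_a = cos β · (cos β − √(cos²β − cos²φ)) / (cos β + √(cos²β − cos²φ)).
cos β = 0.9799, cos φ = 0.9219, √(cos²β − cos²φ) = 0.3323.
K_a = 0.9799 × (0.9799 − 0.3323)/(0.9799 + 0.3323) = 0.4836.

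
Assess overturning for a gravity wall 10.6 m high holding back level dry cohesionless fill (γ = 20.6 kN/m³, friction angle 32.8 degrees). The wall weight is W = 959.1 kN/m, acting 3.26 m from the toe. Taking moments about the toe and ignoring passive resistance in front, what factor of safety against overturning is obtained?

K_a = tan²(45° − 32.8°/2) = 0.2973.
P_a = ½K_aγH² = 0.5×0.2973×20.6×10.6² = 344.0 kN/m, acting at H/3 = 3.533 m above the base.
Overturning moment M_o = P_a × H/3 = 344.0 × 3.533 = 1216.
Resisting moment M_r = W × 3.26 = 959.1 × 3.26 = 3127.
FS_overturning = M_r/M_o = 3127/1216 = 2.572.

2.57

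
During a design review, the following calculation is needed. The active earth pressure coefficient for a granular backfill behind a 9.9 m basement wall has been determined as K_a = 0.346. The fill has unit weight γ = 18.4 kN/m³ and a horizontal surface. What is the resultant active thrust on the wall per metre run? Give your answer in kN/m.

312 kN/m

P = ½ K_a γ H² = 0.5 × 0.346 × 18.4 × 9.9² = 312.0 kN/m.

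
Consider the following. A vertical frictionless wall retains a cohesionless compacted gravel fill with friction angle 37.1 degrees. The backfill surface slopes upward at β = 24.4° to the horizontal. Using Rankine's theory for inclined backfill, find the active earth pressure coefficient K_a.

0.318

K_a = cos β · (cos β − √(cos²β − cos²φ)) / (cos β + √(cos²β − cos²φ)).
cos β = 0.9107, cos φ = 0.7976, √(cos²β − cos²φ) = 0.4396.
K_a = 0.9107 × (0.9107 − 0.4396)/(0.9107 + 0.4396) = 0.3178.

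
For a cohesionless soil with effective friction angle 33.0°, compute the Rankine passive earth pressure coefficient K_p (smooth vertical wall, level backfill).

3.39

K_p = (1 + sin φ)/(1 − sin φ) = tan²(45° + 33.0°/2) = 3.392.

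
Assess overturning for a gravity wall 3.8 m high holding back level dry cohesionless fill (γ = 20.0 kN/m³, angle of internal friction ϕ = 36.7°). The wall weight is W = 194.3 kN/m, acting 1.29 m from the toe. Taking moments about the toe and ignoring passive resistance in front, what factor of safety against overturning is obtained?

5.44

K_a = tan²(45° − 36.7°/2) = 0.2519.
P_a = ½K_aγH² = 0.5×0.2519×20.0×3.8² = 36.37 kN/m, acting at H/3 = 1.267 m above the base.
Overturning moment M_o = P_a × H/3 = 36.37 × 1.267 = 46.07.
Resisting moment M_r = W × 1.29 = 194.3 × 1.29 = 250.6.
FS_overturning = M_r/M_o = 250.6/46.07 = 5.441.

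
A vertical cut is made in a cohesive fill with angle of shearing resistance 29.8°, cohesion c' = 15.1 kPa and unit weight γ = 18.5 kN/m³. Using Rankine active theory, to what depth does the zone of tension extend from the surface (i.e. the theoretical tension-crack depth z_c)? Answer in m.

K_a = tan²(45° − 29.8°/2) = 0.3360; √K_a = 0.5797.
The active pressure is zero where K_a γ z = 2c√K_a, so z_c = 2c/(γ√K_a) = 2×15.1/(18.5×0.5797) = 2.816 m.

2.82 m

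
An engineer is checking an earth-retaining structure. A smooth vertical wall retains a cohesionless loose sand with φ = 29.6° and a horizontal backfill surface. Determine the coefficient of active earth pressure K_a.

K_a = (1 − sin φ)/(1 + sin φ) = (1 − sin 29.6°)/(1 + sin 29.6°) = 0.3387.

0.339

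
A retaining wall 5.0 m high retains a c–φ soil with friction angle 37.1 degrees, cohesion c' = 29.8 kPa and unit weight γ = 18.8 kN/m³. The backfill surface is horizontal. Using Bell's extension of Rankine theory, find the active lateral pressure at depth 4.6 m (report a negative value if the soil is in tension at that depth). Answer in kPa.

K_a = (1 − sin φ)/(1 + sin φ) = 0.2475.
σ_a = K_a γ z − 2c√K_a = 0.2475×18.8×4.6 − 2×29.8×0.4975 = -8.247 kPa.

-8.25 kPa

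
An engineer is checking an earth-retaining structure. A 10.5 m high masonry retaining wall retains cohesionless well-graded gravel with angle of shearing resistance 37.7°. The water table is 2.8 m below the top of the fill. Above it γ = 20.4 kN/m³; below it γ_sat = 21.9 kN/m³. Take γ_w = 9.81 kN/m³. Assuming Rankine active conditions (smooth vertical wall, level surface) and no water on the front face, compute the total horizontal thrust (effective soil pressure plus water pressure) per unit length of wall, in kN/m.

503 kN/m

K_a = tan²(45° − φ/2) = 0.2411.
γ' = 21.9 − 9.81 = 12.09 kN/m³. Depth below WT = 7.7 m.
σ'_h at WT = K_a γ d_w = 13.77 kPa; at base = 13.77 + K_a γ' × 7.7 = 36.21 kPa.
P₁ (0–2.8 m) = ½×13.77×2.8 = 19.28. P₂ (2.8–10.5 m) = ½(13.77+36.21)×7.7 = 192.4.
P_w = ½ γ_w h₂² = 0.5×9.81×7.7² = 290.8. Total = 19.28+192.4+290.8 = 502.5 kN/m.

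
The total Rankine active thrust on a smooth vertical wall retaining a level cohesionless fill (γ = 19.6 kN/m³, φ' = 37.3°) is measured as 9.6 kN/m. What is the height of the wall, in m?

K_a = 0.2453. P_a = ½ K_a γ H² ⇒ H = √(2P_a/(K_a γ)).
H = √(2×9.6/(0.2453×19.6)) = 1.998 m.

2.00 m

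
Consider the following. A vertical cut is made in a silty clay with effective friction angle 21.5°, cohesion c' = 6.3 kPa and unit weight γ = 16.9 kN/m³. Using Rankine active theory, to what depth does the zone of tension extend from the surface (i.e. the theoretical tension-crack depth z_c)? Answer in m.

K_a = tan²(45° − 21.5°/2) = 0.4636; √K_a = 0.6809.
The active pressure is zero where K_a γ z = 2c√K_a, so z_c = 2c/(γ√K_a) = 2×6.3/(16.9×0.6809) = 1.095 m.

1.10 m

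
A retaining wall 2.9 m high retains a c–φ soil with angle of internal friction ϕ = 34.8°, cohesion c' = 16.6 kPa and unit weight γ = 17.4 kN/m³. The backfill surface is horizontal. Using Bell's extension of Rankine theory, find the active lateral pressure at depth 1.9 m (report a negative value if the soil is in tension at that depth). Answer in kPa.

K_a = (1 − sin φ)/(1 + sin φ) = 0.2733.
σ_a = K_a γ z − 2c√K_a = 0.2733×17.4×1.9 − 2×16.6×0.5228 = -8.321 kPa.

-8.32 kPa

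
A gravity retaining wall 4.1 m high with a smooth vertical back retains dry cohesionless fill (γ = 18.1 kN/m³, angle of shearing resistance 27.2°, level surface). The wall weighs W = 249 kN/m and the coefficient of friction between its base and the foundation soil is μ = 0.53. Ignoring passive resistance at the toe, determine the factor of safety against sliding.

K_a = tan²(45° − 27.2°/2) = 0.3726.
P_a = ½K_aγH² = 0.5×0.3726×18.1×4.1² = 56.68 kN/m, acting at H/3 = 1.367 m above the base.
FS_sliding = μW / P_a = 0.53×249 / 56.68 = 2.328.

2.33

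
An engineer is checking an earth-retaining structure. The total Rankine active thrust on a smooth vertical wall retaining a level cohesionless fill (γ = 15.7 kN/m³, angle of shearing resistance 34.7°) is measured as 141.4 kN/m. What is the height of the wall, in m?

8.10 m

K_a = 0.2745. P_a = ½ K_a γ H² ⇒ H = √(2P_a/(K_a γ)).
H = √(2×141.4/(0.2745×15.7)) = 8.101 m.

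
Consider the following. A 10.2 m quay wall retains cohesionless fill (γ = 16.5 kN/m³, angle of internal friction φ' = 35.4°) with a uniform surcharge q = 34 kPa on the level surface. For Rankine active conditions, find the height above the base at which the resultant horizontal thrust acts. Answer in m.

K_a = 0.2664.
Triangular part P₁ = ½K_aγH² = 228.7 at H/3 = 3.400 m; rectangular part P₂ = K_a q H = 92.39 at H/2 = 5.100 m.
ȳ = (P₁·3.400 + P₂·5.100)/(P₁+P₂) = 3.889 m.

3.89 m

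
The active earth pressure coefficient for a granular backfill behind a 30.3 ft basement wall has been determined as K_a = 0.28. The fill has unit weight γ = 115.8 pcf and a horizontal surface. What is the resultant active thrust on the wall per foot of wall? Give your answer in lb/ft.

14900 lb/ft

P = ½ K_a γ H² = 0.5 × 0.28 × 115.8 × 30.3² = 14880 lb/ft.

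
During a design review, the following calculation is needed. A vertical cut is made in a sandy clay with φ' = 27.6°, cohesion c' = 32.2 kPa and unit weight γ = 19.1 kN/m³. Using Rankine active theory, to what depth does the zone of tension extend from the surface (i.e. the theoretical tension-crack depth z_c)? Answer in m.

5.57 m

K_a = tan²(45° − 27.6°/2) = 0.3668; √K_a = 0.6056.
The active pressure is zero where K_a γ z = 2c√K_a, so z_c = 2c/(γ√K_a) = 2×32.2/(19.1×0.6056) = 5.567 m.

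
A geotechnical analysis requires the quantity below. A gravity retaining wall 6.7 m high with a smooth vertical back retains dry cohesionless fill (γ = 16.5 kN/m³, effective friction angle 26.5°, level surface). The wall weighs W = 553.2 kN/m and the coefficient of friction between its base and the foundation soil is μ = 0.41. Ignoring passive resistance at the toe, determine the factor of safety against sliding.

K_a = tan²(45° − 26.5°/2) = 0.3829.
P_a = ½K_aγH² = 0.5×0.3829×16.5×6.7² = 141.8 kN/m, acting at H/3 = 2.233 m above the base.
FS_sliding = μW / P_a = 0.41×553.2 / 141.8 = 1.599.

1.60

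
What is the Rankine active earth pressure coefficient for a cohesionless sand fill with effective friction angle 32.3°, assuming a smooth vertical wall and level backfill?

K_a = (1 − sin φ)/(1 + sin φ) = (1 − sin 32.3°)/(1 + sin 32.3°) = 0.3035.

0.303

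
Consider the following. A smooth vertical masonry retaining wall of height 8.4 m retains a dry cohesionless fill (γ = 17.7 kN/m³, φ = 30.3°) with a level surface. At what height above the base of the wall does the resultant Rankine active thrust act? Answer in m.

K_a = 0.3293.
The pressure distribution is triangular, so the resultant acts at H/3 above the base = 8.4/3 = 2.800 m.

2.80 m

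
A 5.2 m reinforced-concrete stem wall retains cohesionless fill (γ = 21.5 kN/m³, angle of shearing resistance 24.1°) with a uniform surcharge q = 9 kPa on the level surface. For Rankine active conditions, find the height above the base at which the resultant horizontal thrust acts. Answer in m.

K_a = 0.4201.
Triangular part P₁ = ½K_aγH² = 122.1 at H/3 = 1.733 m; rectangular part P₂ = K_a q H = 19.66 at H/2 = 2.600 m.
ȳ = (P₁·1.733 + P₂·2.600)/(P₁+P₂) = 1.854 m.

1.85 m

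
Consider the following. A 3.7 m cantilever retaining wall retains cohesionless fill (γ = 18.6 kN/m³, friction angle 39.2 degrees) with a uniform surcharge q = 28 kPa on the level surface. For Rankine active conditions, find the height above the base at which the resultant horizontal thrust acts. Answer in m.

1.51 m

K_a = 0.2255.
Triangular part P₁ = ½K_aγH² = 28.71 at H/3 = 1.233 m; rectangular part P₂ = K_a q H = 23.36 at H/2 = 1.850 m.
ȳ = (P₁·1.233 + P₂·1.850)/(P₁+P₂) = 1.510 m.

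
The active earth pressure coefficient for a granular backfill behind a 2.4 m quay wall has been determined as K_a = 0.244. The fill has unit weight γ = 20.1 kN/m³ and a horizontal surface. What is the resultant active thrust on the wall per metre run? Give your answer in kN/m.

14.1 kN/m

P = ½ K_a γ H² = 0.5 × 0.244 × 20.1 × 2.4² = 14.12 kN/m.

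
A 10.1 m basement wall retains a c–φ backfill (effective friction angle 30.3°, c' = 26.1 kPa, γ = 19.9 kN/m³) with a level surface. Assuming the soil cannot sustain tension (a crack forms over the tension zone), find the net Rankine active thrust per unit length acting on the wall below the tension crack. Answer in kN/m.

K_a = 0.3293; √K_a = 0.5739.
Tension-crack depth z_c = 2c/(γ√K_a) = 2×26.1/(19.9×0.5739) = 4.571 m.
σ_a at base = K_a γ H − 2c√K_a = 0.3293×19.9×10.1 − 2×26.1×0.5739 = 36.23 kPa.
P_a = ½ × 36.23 × (H − z_c) = 0.5×36.23×5.529 = 100.2 kN/m.

100 kN/m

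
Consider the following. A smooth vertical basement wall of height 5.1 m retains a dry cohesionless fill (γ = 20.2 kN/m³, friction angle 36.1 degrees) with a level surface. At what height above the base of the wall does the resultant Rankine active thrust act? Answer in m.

1.70 m

K_a = 0.2585.
The pressure distribution is triangular, so the resultant acts at H/3 above the base = 5.1/3 = 1.700 m.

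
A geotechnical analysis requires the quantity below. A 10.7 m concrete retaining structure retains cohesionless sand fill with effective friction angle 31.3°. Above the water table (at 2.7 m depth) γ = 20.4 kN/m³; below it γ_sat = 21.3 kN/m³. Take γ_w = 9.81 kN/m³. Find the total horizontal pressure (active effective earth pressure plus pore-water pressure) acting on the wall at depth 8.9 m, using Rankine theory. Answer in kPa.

101 kPa

K_a = (1 − sin φ)/(1 + sin φ) = 0.3162.
γ' = 21.3 − 9.81 = 11.49 kN/m³.
Effective vertical stress at 8.9 m: σ'_v = 20.4×2.7 + 11.49×6.20 = 126.3 kPa.
σ'_h = K_a σ'_v = 0.3162 × 126.3 = 39.94 kPa; u = γ_w × 6.20 = 60.82 kPa.
Total σ_h = 39.94 + 60.82 = 100.8 kPa.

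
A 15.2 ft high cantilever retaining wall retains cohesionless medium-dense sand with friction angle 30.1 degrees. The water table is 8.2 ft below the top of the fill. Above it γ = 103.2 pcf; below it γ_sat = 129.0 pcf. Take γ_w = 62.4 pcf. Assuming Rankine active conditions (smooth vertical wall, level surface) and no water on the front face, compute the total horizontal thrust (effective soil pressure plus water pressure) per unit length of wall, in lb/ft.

K_a = tan²(45° − φ/2) = 0.3320.
γ' = 129.0 − 62.4 = 66.60 pcf. Depth below WT = 7.0 ft.
σ'_h at WT = K_a γ d_w = 280.9 psf; at base = 280.9 + K_a γ' × 7.0 = 435.7 psf.
P₁ (0–8.2 ft) = ½×280.9×8.2 = 1152. P₂ (8.2–15.2 ft) = ½(280.9+435.7)×7.0 = 2508.
P_w = ½ γ_w h₂² = 0.5×62.4×7.0² = 1529. Total = 1152+2508+1529 = 5189 lb/ft.

5190 lb/ft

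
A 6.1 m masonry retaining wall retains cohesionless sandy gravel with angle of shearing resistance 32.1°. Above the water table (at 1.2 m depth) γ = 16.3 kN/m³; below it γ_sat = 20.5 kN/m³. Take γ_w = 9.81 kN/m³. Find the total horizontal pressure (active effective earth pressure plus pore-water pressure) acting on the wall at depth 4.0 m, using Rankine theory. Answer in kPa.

42.6 kPa

K_a = (1 − sin φ)/(1 + sin φ) = 0.3060.
γ' = 20.5 − 9.81 = 10.69 kN/m³.
Effective vertical stress at 4.0 m: σ'_v = 16.3×1.2 + 10.69×2.80 = 49.49 kPa.
σ'_h = K_a σ'_v = 0.3060 × 49.49 = 15.14 kPa; u = γ_w × 2.80 = 27.47 kPa.
Total σ_h = 15.14 + 27.47 = 42.61 kPa.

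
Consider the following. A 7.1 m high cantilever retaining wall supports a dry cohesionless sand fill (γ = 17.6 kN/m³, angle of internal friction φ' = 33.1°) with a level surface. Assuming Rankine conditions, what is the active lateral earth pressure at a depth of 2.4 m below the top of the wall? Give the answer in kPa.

K_a = (1 − sin φ)/(1 + sin φ) = 0.2936.
σ_h = K_a γ z = 0.2936 × 17.6 × 2.4 = 12.40 kPa.

12.4 kPa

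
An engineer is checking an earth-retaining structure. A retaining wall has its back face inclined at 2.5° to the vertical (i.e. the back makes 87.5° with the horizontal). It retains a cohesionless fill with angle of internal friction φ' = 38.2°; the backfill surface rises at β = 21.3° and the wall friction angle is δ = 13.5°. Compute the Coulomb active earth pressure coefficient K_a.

0.305

K_a = sin²(α+φ) / [sin²α · sin(α−δ) · (1 + √{sin(φ+δ)sin(φ−β) / (sin(α−δ)sin(α+β))})²].
With α = 87.5°, φ = 38.2°, δ = 13.5°, β = 21.3°: K_a = 0.3052.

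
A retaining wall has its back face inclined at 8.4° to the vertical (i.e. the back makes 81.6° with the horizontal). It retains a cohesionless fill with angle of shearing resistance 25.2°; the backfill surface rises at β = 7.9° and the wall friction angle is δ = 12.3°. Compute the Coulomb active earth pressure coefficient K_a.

K_a = sin²(α+φ) / [sin²α · sin(α−δ) · (1 + √{sin(φ+δ)sin(φ−β) / (sin(α−δ)sin(α+β))})²].
With α = 81.6°, φ = 25.2°, δ = 12.3°, β = 7.9°: K_a = 0.4828.

0.483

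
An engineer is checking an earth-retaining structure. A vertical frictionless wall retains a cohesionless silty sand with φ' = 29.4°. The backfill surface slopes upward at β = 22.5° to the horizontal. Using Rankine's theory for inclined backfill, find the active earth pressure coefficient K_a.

K_a = cos β · (cos β − √(cos²β − cos²φ)) / (cos β + √(cos²β − cos²φ)).
cos β = 0.9239, cos φ = 0.8712, √(cos²β − cos²φ) = 0.3075.
K_a = 0.9239 × (0.9239 − 0.3075)/(0.9239 + 0.3075) = 0.4625.

0.462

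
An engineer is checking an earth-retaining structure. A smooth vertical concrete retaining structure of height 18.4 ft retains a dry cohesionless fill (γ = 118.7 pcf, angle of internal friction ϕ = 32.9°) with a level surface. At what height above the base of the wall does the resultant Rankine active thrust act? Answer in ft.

6.13 ft

K_a = 0.2960.
The pressure distribution is triangular, so the resultant acts at H/3 above the base = 18.4/3 = 6.133 ft.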